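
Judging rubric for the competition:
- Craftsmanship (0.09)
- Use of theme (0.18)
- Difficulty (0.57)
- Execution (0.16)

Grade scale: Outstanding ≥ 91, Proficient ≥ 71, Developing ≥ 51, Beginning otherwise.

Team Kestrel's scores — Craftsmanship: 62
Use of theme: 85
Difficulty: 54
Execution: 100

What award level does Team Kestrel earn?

Developing

Weighted total:
  Craftsmanship 62 × 0.09 = 5.58
  Use of theme 85 × 0.18 = 15.3
  Difficulty 54 × 0.57 = 30.78
  Execution 100 × 0.16 = 16
Sum = 67.66
67.66 is ≥ 51 and < 71 → Developing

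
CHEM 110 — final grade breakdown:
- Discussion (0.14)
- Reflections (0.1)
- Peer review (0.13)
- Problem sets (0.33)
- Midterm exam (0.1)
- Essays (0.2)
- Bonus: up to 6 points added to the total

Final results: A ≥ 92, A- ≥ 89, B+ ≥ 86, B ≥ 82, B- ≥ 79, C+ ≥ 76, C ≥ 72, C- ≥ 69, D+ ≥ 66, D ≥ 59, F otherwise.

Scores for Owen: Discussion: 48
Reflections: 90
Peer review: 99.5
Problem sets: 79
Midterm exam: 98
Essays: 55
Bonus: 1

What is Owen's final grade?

C+

Weighted total:
  Discussion 48 × 0.14 = 6.72
  Reflections 90 × 0.1 = 9
  Peer review 99.5 × 0.13 = 12.935
  Problem sets 79 × 0.33 = 26.07
  Midterm exam 98 × 0.1 = 9.8
  Essays 55 × 0.2 = 11
Sum = 75.525
Bonus: 75.525 + 1 = 76.525
76.525 is ≥ 76 and < 79 → C+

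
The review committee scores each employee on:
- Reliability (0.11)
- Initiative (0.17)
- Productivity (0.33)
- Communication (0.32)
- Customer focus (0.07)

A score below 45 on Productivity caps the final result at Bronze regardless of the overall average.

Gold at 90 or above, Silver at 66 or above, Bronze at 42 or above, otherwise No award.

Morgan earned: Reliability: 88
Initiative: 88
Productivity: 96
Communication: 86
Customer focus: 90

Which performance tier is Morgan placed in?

Gold

Productivity score 96 ≥ 45: minimum met.
Weighted total:
  Reliability 88 × 0.11 = 9.68
  Initiative 88 × 0.17 = 14.96
  Productivity 96 × 0.33 = 31.68
  Communication 86 × 0.32 = 27.52
  Customer focus 90 × 0.07 = 6.3
Sum = 90.14
90.14 ≥ 90 → Gold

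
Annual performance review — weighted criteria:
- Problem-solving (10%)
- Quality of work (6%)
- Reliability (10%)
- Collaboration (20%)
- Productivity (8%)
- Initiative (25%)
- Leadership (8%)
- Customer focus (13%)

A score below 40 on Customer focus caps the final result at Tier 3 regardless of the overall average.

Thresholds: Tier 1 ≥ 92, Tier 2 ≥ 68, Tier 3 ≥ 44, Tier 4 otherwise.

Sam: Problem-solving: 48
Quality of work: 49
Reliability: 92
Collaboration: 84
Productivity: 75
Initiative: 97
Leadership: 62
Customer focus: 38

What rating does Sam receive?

Tier 3

Customer focus score 38 < 40: minimum not met.
Weighted total:
  Problem-solving 48 × 0.1 = 4.8
  Quality of work 49 × 0.06 = 2.94
  Reliability 92 × 0.1 = 9.2
  Collaboration 84 × 0.2 = 16.8
  Productivity 75 × 0.08 = 6
  Initiative 97 × 0.25 = 24.25
  Leadership 62 × 0.08 = 4.96
  Customer focus 38 × 0.13 = 4.94
Sum = 73.89
73.89 would be Tier 2; cap at Tier 3 applies → Tier 3.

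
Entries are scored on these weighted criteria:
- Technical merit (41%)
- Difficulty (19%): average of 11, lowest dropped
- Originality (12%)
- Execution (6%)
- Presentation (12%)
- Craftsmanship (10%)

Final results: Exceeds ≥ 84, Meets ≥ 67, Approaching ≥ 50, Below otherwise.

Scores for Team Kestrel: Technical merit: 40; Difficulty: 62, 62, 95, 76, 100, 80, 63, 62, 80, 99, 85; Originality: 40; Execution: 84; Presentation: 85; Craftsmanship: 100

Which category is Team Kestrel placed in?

Difficulty: drop 62 → average of remaining 10 = 802/10 = 80.2
Weighted total:
  Technical merit 40 × 0.41 = 16.4
  Difficulty 80.2 × 0.19 = 15.238
  Originality 40 × 0.12 = 4.8
  Execution 84 × 0.06 = 5.04
  Presentation 85 × 0.12 = 10.2
  Craftsmanship 100 × 0.1 = 10
Sum = 61.678
61.678 is ≥ 50 and < 67 → Approaching

Approaching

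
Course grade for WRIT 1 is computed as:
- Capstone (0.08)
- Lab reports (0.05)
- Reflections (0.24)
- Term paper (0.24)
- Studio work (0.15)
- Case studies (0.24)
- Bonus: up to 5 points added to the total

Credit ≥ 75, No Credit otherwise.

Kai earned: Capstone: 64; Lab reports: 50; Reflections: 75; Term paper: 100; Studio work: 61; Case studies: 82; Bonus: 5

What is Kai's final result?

Credit

Weighted total:
  Capstone 64 × 0.08 = 5.12
  Lab reports 50 × 0.05 = 2.5
  Reflections 75 × 0.24 = 18
  Term paper 100 × 0.24 = 24
  Studio work 61 × 0.15 = 9.15
  Case studies 82 × 0.24 = 19.68
Sum = 78.45
Bonus: 78.45 + 5 = 83.45
83.45 ≥ 75 → Credit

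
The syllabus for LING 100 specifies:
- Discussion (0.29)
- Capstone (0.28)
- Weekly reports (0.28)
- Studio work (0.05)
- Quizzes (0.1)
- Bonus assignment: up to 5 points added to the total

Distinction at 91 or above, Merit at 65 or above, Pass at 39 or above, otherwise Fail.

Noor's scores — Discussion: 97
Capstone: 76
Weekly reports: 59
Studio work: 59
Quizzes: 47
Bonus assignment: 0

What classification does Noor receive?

Weighted total:
  Discussion 97 × 0.29 = 28.13
  Capstone 76 × 0.28 = 21.28
  Weekly reports 59 × 0.28 = 16.52
  Studio work 59 × 0.05 = 2.95
  Quizzes 47 × 0.1 = 4.7
Sum = 73.58
Bonus assignment: 73.58 + 0 = 73.58
73.58 is ≥ 65 and < 91 → Merit

Merit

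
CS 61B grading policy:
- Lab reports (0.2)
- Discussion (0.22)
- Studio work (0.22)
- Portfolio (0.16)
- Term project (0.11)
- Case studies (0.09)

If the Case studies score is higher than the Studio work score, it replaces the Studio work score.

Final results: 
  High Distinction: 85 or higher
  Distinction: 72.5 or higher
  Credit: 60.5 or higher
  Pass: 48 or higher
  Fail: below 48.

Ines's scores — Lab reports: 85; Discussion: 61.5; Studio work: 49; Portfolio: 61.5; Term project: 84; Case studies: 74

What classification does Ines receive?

Case studies (74) > Studio work (49), so Studio work counts as 74.
Weighted total:
  Lab reports 85 × 0.2 = 17
  Discussion 61.5 × 0.22 = 13.53
  Studio work 74 × 0.22 = 16.28
  Portfolio 61.5 × 0.16 = 9.84
  Term project 84 × 0.11 = 9.24
  Case studies 74 × 0.09 = 6.66
Sum = 72.55
72.55 is ≥ 72.5 and < 85 → Distinction

Distinction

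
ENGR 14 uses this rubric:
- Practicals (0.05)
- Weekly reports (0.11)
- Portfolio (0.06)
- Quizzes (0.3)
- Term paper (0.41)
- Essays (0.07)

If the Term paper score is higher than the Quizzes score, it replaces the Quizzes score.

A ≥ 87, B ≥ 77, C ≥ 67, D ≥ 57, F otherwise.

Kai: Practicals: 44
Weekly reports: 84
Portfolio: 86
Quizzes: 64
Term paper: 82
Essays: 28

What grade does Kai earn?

Term paper (82) > Quizzes (64), so Quizzes counts as 82.
Weighted total:
  Practicals 44 × 0.05 = 2.2
  Weekly reports 84 × 0.11 = 9.24
  Portfolio 86 × 0.06 = 5.16
  Quizzes 82 × 0.3 = 24.6
  Term paper 82 × 0.41 = 33.62
  Essays 28 × 0.07 = 1.96
Sum = 76.78
76.78 is ≥ 67 and < 77 → C

C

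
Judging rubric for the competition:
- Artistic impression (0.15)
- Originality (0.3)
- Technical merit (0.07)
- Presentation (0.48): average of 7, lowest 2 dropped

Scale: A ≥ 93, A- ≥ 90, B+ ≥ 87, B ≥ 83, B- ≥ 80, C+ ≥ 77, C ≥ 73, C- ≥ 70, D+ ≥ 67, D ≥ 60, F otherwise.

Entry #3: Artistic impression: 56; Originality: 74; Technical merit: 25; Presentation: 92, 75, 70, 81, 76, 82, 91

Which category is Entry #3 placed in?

Presentation: drop 70, 75 → average of remaining 5 = 422/5 = 84.4
Weighted total:
  Artistic impression 56 × 0.15 = 8.4
  Originality 74 × 0.3 = 22.2
  Technical merit 25 × 0.07 = 1.75
  Presentation 84.4 × 0.48 = 40.512
Sum = 72.862
72.862 is ≥ 70 and < 73 → C-

C-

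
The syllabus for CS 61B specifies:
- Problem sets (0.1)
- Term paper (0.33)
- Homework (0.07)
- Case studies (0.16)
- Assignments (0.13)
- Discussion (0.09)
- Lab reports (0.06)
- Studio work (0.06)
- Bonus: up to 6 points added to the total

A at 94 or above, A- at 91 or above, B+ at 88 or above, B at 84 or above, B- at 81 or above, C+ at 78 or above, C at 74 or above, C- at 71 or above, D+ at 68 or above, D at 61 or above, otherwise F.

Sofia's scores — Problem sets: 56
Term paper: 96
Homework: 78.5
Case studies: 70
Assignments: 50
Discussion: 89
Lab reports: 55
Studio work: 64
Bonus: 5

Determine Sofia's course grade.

C+

Weighted total:
  Problem sets 56 × 0.1 = 5.6
  Term paper 96 × 0.33 = 31.68
  Homework 78.5 × 0.07 = 5.495
  Case studies 70 × 0.16 = 11.2
  Assignments 50 × 0.13 = 6.5
  Discussion 89 × 0.09 = 8.01
  Lab reports 55 × 0.06 = 3.3
  Studio work 64 × 0.06 = 3.84
Sum = 75.625
Bonus: 75.625 + 5 = 80.625
80.625 is ≥ 78 and < 81 → C+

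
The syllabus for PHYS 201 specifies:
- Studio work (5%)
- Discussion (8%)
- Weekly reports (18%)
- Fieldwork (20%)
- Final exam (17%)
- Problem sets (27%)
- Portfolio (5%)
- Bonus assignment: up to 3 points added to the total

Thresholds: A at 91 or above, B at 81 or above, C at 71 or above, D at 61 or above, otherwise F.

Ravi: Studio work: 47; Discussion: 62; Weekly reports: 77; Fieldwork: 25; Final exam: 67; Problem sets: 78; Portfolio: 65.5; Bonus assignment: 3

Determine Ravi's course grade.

D

Weighted total:
  Studio work 47 × 0.05 = 2.35
  Discussion 62 × 0.08 = 4.96
  Weekly reports 77 × 0.18 = 13.86
  Fieldwork 25 × 0.2 = 5
  Final exam 67 × 0.17 = 11.39
  Problem sets 78 × 0.27 = 21.06
  Portfolio 65.5 × 0.05 = 3.275
Sum = 61.895
Bonus assignment: 61.895 + 3 = 64.895
64.895 is ≥ 61 and < 71 → D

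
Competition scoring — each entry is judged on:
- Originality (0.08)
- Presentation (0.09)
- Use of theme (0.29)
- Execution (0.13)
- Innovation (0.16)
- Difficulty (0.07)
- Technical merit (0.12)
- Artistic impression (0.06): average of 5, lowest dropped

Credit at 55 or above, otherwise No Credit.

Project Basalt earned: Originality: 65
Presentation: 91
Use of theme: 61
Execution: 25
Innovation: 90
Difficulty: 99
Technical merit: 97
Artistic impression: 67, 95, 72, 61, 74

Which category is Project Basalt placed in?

Artistic impression: drop 61 → average of remaining 4 = 308/4 = 77
Weighted total:
  Originality 65 × 0.08 = 5.2
  Presentation 91 × 0.09 = 8.19
  Use of theme 61 × 0.29 = 17.69
  Execution 25 × 0.13 = 3.25
  Innovation 90 × 0.16 = 14.4
  Difficulty 99 × 0.07 = 6.93
  Technical merit 97 × 0.12 = 11.64
  Artistic impression 77 × 0.06 = 4.62
Sum = 71.92
71.92 ≥ 55 → Credit

Credit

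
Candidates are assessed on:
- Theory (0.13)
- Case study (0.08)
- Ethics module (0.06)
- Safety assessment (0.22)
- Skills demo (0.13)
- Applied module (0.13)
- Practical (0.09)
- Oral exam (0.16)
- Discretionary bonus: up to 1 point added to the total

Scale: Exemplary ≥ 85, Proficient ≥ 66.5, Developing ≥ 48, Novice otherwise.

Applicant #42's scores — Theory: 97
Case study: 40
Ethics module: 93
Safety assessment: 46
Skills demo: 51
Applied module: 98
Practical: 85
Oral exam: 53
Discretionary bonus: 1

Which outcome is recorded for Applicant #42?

Weighted total:
  Theory 97 × 0.13 = 12.61
  Case study 40 × 0.08 = 3.2
  Ethics module 93 × 0.06 = 5.58
  Safety assessment 46 × 0.22 = 10.12
  Skills demo 51 × 0.13 = 6.63
  Applied module 98 × 0.13 = 12.74
  Practical 85 × 0.09 = 7.65
  Oral exam 53 × 0.16 = 8.48
Sum = 67.01
Discretionary bonus: 67.01 + 1 = 68.01
68.01 is ≥ 66.5 and < 85 → Proficient

Proficient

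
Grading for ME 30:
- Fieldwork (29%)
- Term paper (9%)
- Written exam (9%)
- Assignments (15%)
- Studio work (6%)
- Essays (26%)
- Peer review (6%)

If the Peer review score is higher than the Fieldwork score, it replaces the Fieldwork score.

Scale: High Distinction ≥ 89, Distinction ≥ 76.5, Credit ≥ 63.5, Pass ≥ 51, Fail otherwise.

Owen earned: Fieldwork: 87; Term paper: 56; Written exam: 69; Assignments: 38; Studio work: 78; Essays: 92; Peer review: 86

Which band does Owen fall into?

Peer review (86) ≤ Fieldwork (87), so Fieldwork stays at 87.
Weighted total:
  Fieldwork 87 × 0.29 = 25.23
  Term paper 56 × 0.09 = 5.04
  Written exam 69 × 0.09 = 6.21
  Assignments 38 × 0.15 = 5.7
  Studio work 78 × 0.06 = 4.68
  Essays 92 × 0.26 = 23.92
  Peer review 86 × 0.06 = 5.16
Sum = 75.94
75.94 is ≥ 63.5 and < 76.5 → Credit

Credit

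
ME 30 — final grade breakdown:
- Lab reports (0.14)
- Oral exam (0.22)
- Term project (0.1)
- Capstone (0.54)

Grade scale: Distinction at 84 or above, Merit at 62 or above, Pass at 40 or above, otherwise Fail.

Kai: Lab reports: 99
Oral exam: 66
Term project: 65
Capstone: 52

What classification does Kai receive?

Weighted total:
  Lab reports 99 × 0.14 = 13.86
  Oral exam 66 × 0.22 = 14.52
  Term project 65 × 0.1 = 6.5
  Capstone 52 × 0.54 = 28.08
Sum = 62.96
62.96 is ≥ 62 and < 84 → Merit

Merit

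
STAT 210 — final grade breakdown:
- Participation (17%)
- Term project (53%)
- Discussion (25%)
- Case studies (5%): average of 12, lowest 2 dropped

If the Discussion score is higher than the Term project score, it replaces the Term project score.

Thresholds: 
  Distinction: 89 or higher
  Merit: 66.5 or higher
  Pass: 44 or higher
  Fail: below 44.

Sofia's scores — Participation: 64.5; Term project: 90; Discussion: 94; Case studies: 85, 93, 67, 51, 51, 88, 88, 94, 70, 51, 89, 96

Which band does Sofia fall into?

Case studies: drop 51, 51 → average of remaining 10 = 821/10 = 82.1
Discussion (94) > Term project (90), so Term project counts as 94.
Weighted total:
  Participation 64.5 × 0.17 = 10.965
  Term project 94 × 0.53 = 49.82
  Discussion 94 × 0.25 = 23.5
  Case studies 82.1 × 0.05 = 4.105
Sum = 88.39
88.39 is ≥ 66.5 and < 89 → Merit

Merit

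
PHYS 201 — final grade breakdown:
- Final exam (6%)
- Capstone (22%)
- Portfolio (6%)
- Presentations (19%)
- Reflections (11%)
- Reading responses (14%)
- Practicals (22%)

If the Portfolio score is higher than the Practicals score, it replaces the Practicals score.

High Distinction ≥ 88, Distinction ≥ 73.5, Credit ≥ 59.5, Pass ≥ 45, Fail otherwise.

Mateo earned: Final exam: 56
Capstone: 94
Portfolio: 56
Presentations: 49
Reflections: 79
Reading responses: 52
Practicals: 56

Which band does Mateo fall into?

Credit

Portfolio (56) ≤ Practicals (56), so Practicals stays at 56.
Weighted total:
  Final exam 56 × 0.06 = 3.36
  Capstone 94 × 0.22 = 20.68
  Portfolio 56 × 0.06 = 3.36
  Presentations 49 × 0.19 = 9.31
  Reflections 79 × 0.11 = 8.69
  Reading responses 52 × 0.14 = 7.28
  Practicals 56 × 0.22 = 12.32
Sum = 65
65 is ≥ 59.5 and < 73.5 → Credit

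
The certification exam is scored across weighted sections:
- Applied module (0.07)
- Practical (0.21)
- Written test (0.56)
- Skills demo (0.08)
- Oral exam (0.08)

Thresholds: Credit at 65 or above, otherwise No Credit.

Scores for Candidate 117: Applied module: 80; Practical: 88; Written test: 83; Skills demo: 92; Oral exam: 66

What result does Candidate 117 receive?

Weighted total:
  Applied module 80 × 0.07 = 5.6
  Practical 88 × 0.21 = 18.48
  Written test 83 × 0.56 = 46.48
  Skills demo 92 × 0.08 = 7.36
  Oral exam 66 × 0.08 = 5.28
Sum = 83.2
83.2 ≥ 65 → Credit

Credit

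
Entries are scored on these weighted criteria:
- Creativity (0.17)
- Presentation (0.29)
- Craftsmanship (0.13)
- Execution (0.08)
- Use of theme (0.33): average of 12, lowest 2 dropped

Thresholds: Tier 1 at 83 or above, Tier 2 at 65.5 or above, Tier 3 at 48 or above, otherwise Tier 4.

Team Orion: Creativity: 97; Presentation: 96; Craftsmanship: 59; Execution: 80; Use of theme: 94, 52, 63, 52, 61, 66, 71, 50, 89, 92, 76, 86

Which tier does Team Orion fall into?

Tier 1

Use of theme: drop 50, 52 → average of remaining 10 = 750/10 = 75
Weighted total:
  Creativity 97 × 0.17 = 16.49
  Presentation 96 × 0.29 = 27.84
  Craftsmanship 59 × 0.13 = 7.67
  Execution 80 × 0.08 = 6.4
  Use of theme 75 × 0.33 = 24.75
Sum = 83.15
83.15 ≥ 83 → Tier 1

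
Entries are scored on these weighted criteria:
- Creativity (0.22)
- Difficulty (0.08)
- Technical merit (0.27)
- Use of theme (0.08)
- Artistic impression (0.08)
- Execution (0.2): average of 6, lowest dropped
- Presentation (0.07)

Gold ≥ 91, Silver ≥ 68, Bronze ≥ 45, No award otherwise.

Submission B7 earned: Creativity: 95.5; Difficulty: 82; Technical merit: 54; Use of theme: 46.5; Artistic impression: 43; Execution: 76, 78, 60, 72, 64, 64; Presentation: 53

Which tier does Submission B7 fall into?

Execution: drop 60 → average of remaining 5 = 354/5 = 70.8
Weighted total:
  Creativity 95.5 × 0.22 = 21.01
  Difficulty 82 × 0.08 = 6.56
  Technical merit 54 × 0.27 = 14.58
  Use of theme 46.5 × 0.08 = 3.72
  Artistic impression 43 × 0.08 = 3.44
  Execution 70.8 × 0.2 = 14.16
  Presentation 53 × 0.07 = 3.71
Sum = 67.18
67.18 is ≥ 45 and < 68 → Bronze

Bronze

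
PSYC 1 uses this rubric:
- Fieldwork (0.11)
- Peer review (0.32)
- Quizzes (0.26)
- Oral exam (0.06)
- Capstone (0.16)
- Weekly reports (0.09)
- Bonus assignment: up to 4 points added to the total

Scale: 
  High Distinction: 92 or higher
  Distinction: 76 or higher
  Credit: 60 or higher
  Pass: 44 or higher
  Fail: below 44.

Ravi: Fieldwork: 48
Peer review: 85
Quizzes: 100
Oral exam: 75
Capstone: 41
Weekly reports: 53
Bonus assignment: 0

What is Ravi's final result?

Credit

Weighted total:
  Fieldwork 48 × 0.11 = 5.28
  Peer review 85 × 0.32 = 27.2
  Quizzes 100 × 0.26 = 26
  Oral exam 75 × 0.06 = 4.5
  Capstone 41 × 0.16 = 6.56
  Weekly reports 53 × 0.09 = 4.77
Sum = 74.31
Bonus assignment: 74.31 + 0 = 74.31
74.31 is ≥ 60 and < 76 → Credit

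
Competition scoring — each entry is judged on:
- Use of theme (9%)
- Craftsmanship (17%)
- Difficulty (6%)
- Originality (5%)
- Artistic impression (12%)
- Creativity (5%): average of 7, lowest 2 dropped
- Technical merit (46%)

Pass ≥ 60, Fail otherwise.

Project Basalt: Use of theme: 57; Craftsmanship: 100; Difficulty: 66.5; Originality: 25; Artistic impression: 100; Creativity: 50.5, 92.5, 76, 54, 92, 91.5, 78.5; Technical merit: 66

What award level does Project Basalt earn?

Creativity: drop 50.5, 54 → average of remaining 5 = 430.5/5 = 86.1
Weighted total:
  Use of theme 57 × 0.09 = 5.13
  Craftsmanship 100 × 0.17 = 17
  Difficulty 66.5 × 0.06 = 3.99
  Originality 25 × 0.05 = 1.25
  Artistic impression 100 × 0.12 = 12
  Creativity 86.1 × 0.05 = 4.305
  Technical merit 66 × 0.46 = 30.36
Sum = 74.035
74.035 ≥ 60 → Pass

Pass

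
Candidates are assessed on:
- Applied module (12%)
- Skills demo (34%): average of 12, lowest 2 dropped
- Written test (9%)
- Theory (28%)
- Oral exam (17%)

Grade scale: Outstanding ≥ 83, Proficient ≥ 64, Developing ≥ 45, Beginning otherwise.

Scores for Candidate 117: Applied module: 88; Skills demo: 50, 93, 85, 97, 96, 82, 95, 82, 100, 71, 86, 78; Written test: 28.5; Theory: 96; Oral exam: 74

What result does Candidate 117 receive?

Proficient

Skills demo: drop 50, 71 → average of remaining 10 = 894/10 = 89.4
Weighted total:
  Applied module 88 × 0.12 = 10.56
  Skills demo 89.4 × 0.34 = 30.396
  Written test 28.5 × 0.09 = 2.565
  Theory 96 × 0.28 = 26.88
  Oral exam 74 × 0.17 = 12.58
Sum = 82.981
82.981 is ≥ 64 and < 83 → Proficient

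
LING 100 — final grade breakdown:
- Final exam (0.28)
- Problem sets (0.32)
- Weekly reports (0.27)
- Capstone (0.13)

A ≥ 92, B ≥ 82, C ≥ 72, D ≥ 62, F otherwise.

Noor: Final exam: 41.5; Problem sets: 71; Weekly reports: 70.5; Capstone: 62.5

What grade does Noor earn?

Weighted total:
  Final exam 41.5 × 0.28 = 11.62
  Problem sets 71 × 0.32 = 22.72
  Weekly reports 70.5 × 0.27 = 19.035
  Capstone 62.5 × 0.13 = 8.125
Sum = 61.5
61.5 < 62 → F

F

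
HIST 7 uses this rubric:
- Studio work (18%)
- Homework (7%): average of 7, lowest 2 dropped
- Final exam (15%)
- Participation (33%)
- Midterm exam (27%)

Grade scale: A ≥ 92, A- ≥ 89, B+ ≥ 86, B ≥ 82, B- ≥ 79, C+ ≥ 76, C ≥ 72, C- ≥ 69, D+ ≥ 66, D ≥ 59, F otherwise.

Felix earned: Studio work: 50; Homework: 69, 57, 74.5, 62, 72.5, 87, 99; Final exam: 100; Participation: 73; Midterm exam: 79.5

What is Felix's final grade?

C

Homework: drop 57, 62 → average of remaining 5 = 402/5 = 80.4
Weighted total:
  Studio work 50 × 0.18 = 9
  Homework 80.4 × 0.07 = 5.628
  Final exam 100 × 0.15 = 15
  Participation 73 × 0.33 = 24.09
  Midterm exam 79.5 × 0.27 = 21.465
Sum = 75.183
75.183 is ≥ 72 and < 76 → C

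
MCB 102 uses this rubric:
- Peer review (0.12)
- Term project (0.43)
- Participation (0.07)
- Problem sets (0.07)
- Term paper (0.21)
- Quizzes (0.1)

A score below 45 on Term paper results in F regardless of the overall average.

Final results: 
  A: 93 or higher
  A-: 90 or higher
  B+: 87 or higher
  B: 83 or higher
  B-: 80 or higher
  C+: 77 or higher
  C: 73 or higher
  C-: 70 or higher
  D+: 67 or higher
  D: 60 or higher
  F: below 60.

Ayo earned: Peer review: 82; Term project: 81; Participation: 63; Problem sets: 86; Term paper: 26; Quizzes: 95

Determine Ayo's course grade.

F

Term paper score 26 < 45: minimum not met.
Weighted total:
  Peer review 82 × 0.12 = 9.84
  Term project 81 × 0.43 = 34.83
  Participation 63 × 0.07 = 4.41
  Problem sets 86 × 0.07 = 6.02
  Term paper 26 × 0.21 = 5.46
  Quizzes 95 × 0.1 = 9.5
Sum = 70.06
Because the Term paper minimum was not met, the result is F.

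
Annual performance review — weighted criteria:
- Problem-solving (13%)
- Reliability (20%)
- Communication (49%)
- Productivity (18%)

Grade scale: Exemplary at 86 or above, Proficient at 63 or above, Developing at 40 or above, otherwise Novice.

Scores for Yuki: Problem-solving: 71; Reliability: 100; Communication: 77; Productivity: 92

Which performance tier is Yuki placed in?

Proficient

Weighted total:
  Problem-solving 71 × 0.13 = 9.23
  Reliability 100 × 0.2 = 20
  Communication 77 × 0.49 = 37.73
  Productivity 92 × 0.18 = 16.56
Sum = 83.52
83.52 is ≥ 63 and < 86 → Proficient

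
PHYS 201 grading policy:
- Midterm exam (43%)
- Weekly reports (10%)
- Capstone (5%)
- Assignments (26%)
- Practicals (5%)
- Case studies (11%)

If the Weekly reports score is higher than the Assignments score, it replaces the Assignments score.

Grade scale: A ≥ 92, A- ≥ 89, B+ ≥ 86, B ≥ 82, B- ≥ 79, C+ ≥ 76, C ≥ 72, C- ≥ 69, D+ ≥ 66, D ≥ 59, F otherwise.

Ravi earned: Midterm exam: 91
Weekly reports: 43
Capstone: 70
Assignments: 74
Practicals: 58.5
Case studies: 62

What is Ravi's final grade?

C

Weekly reports (43) ≤ Assignments (74), so Assignments stays at 74.
Weighted total:
  Midterm exam 91 × 0.43 = 39.13
  Weekly reports 43 × 0.1 = 4.3
  Capstone 70 × 0.05 = 3.5
  Assignments 74 × 0.26 = 19.24
  Practicals 58.5 × 0.05 = 2.925
  Case studies 62 × 0.11 = 6.82
Sum = 75.915
75.915 is ≥ 72 and < 76 → C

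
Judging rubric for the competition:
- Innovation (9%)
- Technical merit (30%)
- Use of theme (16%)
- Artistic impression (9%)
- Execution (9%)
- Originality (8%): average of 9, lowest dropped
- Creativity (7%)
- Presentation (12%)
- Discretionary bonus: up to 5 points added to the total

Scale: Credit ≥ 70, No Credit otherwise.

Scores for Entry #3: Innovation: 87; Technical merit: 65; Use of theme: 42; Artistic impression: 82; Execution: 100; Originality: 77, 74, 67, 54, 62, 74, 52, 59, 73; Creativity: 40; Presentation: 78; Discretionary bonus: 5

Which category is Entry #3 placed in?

Originality: drop 52 → average of remaining 8 = 540/8 = 67.5
Weighted total:
  Innovation 87 × 0.09 = 7.83
  Technical merit 65 × 0.3 = 19.5
  Use of theme 42 × 0.16 = 6.72
  Artistic impression 82 × 0.09 = 7.38
  Execution 100 × 0.09 = 9
  Originality 67.5 × 0.08 = 5.4
  Creativity 40 × 0.07 = 2.8
  Presentation 78 × 0.12 = 9.36
Sum = 67.99
Discretionary bonus: 67.99 + 5 = 72.99
72.99 ≥ 70 → Credit

Credit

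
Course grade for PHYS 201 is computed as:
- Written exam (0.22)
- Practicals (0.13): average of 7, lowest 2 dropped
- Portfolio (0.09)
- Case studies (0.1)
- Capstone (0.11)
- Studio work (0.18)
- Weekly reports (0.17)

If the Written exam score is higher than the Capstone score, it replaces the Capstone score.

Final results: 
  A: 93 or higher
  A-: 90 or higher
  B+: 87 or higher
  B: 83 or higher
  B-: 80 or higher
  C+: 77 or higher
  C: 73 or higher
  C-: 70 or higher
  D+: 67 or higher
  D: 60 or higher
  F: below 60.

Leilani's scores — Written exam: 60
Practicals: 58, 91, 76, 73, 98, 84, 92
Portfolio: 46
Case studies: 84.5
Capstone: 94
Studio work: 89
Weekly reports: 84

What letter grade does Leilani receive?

C+

Practicals: drop 58, 73 → average of remaining 5 = 441/5 = 88.2
Written exam (60) ≤ Capstone (94), so Capstone stays at 94.
Weighted total:
  Written exam 60 × 0.22 = 13.2
  Practicals 88.2 × 0.13 = 11.466
  Portfolio 46 × 0.09 = 4.14
  Case studies 84.5 × 0.1 = 8.45
  Capstone 94 × 0.11 = 10.34
  Studio work 89 × 0.18 = 16.02
  Weekly reports 84 × 0.17 = 14.28
Sum = 77.896
77.896 is ≥ 77 and < 80 → C+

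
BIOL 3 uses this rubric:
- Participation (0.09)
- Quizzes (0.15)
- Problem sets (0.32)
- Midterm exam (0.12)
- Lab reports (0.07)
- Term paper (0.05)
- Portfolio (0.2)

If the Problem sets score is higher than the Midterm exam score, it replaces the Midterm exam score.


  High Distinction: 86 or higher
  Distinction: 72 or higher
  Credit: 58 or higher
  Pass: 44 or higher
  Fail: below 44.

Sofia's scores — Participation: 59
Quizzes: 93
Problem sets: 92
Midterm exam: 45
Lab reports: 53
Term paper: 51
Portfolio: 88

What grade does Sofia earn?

Problem sets (92) > Midterm exam (45), so Midterm exam counts as 92.
Weighted total:
  Participation 59 × 0.09 = 5.31
  Quizzes 93 × 0.15 = 13.95
  Problem sets 92 × 0.32 = 29.44
  Midterm exam 92 × 0.12 = 11.04
  Lab reports 53 × 0.07 = 3.71
  Term paper 51 × 0.05 = 2.55
  Portfolio 88 × 0.2 = 17.6
Sum = 83.6
83.6 is ≥ 72 and < 86 → Distinction

Distinction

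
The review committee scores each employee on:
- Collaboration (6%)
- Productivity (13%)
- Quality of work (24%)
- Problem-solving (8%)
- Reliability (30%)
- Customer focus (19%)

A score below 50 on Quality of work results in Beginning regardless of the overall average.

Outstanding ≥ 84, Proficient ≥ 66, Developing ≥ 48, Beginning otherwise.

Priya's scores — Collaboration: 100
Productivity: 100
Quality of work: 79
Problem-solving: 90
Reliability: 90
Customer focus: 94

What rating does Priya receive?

Outstanding

Quality of work score 79 ≥ 50: minimum met.
Weighted total:
  Collaboration 100 × 0.06 = 6
  Productivity 100 × 0.13 = 13
  Quality of work 79 × 0.24 = 18.96
  Problem-solving 90 × 0.08 = 7.2
  Reliability 90 × 0.3 = 27
  Customer focus 94 × 0.19 = 17.86
Sum = 90.02
90.02 ≥ 84 → Outstanding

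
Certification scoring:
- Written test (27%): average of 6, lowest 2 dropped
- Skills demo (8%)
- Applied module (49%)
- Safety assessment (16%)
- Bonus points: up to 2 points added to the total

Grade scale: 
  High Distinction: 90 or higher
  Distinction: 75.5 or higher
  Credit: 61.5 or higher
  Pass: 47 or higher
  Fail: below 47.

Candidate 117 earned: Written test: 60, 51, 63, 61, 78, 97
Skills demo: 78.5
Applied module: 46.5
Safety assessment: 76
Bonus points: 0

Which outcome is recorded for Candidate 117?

Pass

Written test: drop 51, 60 → average of remaining 4 = 299/4 = 74.75
Weighted total:
  Written test 74.75 × 0.27 = 20.1825
  Skills demo 78.5 × 0.08 = 6.28
  Applied module 46.5 × 0.49 = 22.785
  Safety assessment 76 × 0.16 = 12.16
Sum = 61.4075
Bonus points: 61.4075 + 0 = 61.4075
61.4075 is ≥ 47 and < 61.5 → Pass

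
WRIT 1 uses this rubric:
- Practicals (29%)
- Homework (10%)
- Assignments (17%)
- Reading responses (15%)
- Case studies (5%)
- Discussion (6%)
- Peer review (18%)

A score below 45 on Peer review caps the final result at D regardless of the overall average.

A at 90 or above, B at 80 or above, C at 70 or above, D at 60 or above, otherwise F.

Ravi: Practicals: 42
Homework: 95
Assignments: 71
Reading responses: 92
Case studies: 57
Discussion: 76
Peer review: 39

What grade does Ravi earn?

D

Peer review score 39 < 45: minimum not met.
Weighted total:
  Practicals 42 × 0.29 = 12.18
  Homework 95 × 0.1 = 9.5
  Assignments 71 × 0.17 = 12.07
  Reading responses 92 × 0.15 = 13.8
  Case studies 57 × 0.05 = 2.85
  Discussion 76 × 0.06 = 4.56
  Peer review 39 × 0.18 = 7.02
Sum = 61.98
61.98 would be D; cap at D applies → D.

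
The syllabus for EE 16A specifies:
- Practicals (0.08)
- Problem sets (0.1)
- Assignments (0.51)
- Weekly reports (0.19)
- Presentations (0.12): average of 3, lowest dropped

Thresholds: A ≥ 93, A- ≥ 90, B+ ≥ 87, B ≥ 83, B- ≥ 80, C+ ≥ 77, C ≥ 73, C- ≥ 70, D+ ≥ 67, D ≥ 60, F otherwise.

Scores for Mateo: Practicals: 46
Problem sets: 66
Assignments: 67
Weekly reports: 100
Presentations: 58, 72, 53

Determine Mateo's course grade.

Presentations: drop 53 → average of remaining 2 = 130/2 = 65
Weighted total:
  Practicals 46 × 0.08 = 3.68
  Problem sets 66 × 0.1 = 6.6
  Assignments 67 × 0.51 = 34.17
  Weekly reports 100 × 0.19 = 19
  Presentations 65 × 0.12 = 7.8
Sum = 71.25
71.25 is ≥ 70 and < 73 → C-

C-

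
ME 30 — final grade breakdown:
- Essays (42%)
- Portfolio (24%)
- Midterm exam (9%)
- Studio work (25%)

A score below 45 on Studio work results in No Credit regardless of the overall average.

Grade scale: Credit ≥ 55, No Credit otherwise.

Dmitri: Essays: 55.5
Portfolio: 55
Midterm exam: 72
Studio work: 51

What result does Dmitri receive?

Studio work score 51 ≥ 45: minimum met.
Weighted total:
  Essays 55.5 × 0.42 = 23.31
  Portfolio 55 × 0.24 = 13.2
  Midterm exam 72 × 0.09 = 6.48
  Studio work 51 × 0.25 = 12.75
Sum = 55.74
55.74 ≥ 55 → Credit

Credit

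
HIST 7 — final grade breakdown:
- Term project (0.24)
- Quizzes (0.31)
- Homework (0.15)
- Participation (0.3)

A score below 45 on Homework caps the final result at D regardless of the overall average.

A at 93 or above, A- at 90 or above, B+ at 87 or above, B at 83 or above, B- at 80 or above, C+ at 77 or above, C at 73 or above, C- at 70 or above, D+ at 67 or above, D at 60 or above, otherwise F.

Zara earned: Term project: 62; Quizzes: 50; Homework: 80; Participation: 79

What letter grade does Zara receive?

D

Homework score 80 ≥ 45: minimum met.
Weighted total:
  Term project 62 × 0.24 = 14.88
  Quizzes 50 × 0.31 = 15.5
  Homework 80 × 0.15 = 12
  Participation 79 × 0.3 = 23.7
Sum = 66.08
66.08 is ≥ 60 and < 67 → D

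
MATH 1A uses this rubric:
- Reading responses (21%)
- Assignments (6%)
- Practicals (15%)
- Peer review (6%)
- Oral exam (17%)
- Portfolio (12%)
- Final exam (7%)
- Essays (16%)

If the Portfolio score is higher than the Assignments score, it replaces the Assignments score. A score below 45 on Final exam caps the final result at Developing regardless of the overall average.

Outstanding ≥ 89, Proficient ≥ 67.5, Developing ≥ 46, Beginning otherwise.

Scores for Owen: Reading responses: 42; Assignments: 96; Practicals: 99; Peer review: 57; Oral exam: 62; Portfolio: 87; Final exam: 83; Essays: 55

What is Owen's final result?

Portfolio (87) ≤ Assignments (96), so Assignments stays at 96.
Final exam score 83 ≥ 45: minimum met.
Weighted total:
  Reading responses 42 × 0.21 = 8.82
  Assignments 96 × 0.06 = 5.76
  Practicals 99 × 0.15 = 14.85
  Peer review 57 × 0.06 = 3.42
  Oral exam 62 × 0.17 = 10.54
  Portfolio 87 × 0.12 = 10.44
  Final exam 83 × 0.07 = 5.81
  Essays 55 × 0.16 = 8.8
Sum = 68.44
68.44 is ≥ 67.5 and < 89 → Proficient

Proficient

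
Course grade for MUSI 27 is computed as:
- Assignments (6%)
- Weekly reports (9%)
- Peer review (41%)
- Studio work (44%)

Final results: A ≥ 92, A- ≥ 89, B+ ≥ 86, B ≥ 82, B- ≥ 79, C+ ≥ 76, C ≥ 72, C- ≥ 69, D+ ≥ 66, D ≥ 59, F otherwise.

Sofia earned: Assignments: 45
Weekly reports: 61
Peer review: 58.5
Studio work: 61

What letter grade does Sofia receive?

D

Weighted total:
  Assignments 45 × 0.06 = 2.7
  Weekly reports 61 × 0.09 = 5.49
  Peer review 58.5 × 0.41 = 23.985
  Studio work 61 × 0.44 = 26.84
Sum = 59.015
59.015 is ≥ 59 and < 66 → D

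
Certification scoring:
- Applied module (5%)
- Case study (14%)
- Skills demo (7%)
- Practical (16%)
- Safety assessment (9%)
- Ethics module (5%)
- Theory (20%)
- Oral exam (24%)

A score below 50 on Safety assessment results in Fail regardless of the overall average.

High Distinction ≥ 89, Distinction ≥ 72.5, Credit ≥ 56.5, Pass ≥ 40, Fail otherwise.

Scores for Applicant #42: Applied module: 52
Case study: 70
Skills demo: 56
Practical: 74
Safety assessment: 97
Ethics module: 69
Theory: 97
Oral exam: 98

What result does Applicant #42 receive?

Safety assessment score 97 ≥ 50: minimum met.
Weighted total:
  Applied module 52 × 0.05 = 2.6
  Case study 70 × 0.14 = 9.8
  Skills demo 56 × 0.07 = 3.92
  Practical 74 × 0.16 = 11.84
  Safety assessment 97 × 0.09 = 8.73
  Ethics module 69 × 0.05 = 3.45
  Theory 97 × 0.2 = 19.4
  Oral exam 98 × 0.24 = 23.52
Sum = 83.26
83.26 is ≥ 72.5 and < 89 → Distinction

Distinction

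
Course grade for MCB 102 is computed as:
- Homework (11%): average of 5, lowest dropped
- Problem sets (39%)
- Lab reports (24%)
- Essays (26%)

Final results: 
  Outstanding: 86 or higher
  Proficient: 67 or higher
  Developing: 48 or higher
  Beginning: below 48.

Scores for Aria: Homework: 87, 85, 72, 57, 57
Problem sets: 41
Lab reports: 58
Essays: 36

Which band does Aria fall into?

Homework: drop 57 → average of remaining 4 = 301/4 = 75.25
Weighted total:
  Homework 75.25 × 0.11 = 8.2775
  Problem sets 41 × 0.39 = 15.99
  Lab reports 58 × 0.24 = 13.92
  Essays 36 × 0.26 = 9.36
Sum = 47.5475
47.5475 < 48 → Beginning

Beginning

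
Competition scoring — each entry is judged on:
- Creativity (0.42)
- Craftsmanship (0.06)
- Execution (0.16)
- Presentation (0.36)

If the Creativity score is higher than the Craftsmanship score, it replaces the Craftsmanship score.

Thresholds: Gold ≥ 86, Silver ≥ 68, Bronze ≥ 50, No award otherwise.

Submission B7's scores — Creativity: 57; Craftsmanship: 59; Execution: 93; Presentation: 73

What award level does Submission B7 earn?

Silver

Creativity (57) ≤ Craftsmanship (59), so Craftsmanship stays at 59.
Weighted total:
  Creativity 57 × 0.42 = 23.94
  Craftsmanship 59 × 0.06 = 3.54
  Execution 93 × 0.16 = 14.88
  Presentation 73 × 0.36 = 26.28
Sum = 68.64
68.64 is ≥ 68 and < 86 → Silver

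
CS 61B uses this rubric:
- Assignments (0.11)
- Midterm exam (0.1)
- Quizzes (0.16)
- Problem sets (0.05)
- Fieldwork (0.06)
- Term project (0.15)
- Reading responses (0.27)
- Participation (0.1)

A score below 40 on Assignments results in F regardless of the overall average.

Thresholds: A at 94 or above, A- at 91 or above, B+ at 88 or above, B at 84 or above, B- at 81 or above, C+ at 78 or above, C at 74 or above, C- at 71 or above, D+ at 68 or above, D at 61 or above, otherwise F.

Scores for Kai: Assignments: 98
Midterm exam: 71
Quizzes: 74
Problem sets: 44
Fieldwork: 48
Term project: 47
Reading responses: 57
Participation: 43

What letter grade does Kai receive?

Assignments score 98 ≥ 40: minimum met.
Weighted total:
  Assignments 98 × 0.11 = 10.78
  Midterm exam 71 × 0.1 = 7.1
  Quizzes 74 × 0.16 = 11.84
  Problem sets 44 × 0.05 = 2.2
  Fieldwork 48 × 0.06 = 2.88
  Term project 47 × 0.15 = 7.05
  Reading responses 57 × 0.27 = 15.39
  Participation 43 × 0.1 = 4.3
Sum = 61.54
61.54 is ≥ 61 and < 68 → D

D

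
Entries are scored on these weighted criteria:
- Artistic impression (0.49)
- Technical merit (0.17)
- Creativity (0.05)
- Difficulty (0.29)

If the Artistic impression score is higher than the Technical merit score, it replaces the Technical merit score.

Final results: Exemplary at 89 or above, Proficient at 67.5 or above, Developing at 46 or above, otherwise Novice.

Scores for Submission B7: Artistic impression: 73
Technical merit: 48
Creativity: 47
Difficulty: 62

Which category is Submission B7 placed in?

Proficient

Artistic impression (73) > Technical merit (48), so Technical merit counts as 73.
Weighted total:
  Artistic impression 73 × 0.49 = 35.77
  Technical merit 73 × 0.17 = 12.41
  Creativity 47 × 0.05 = 2.35
  Difficulty 62 × 0.29 = 17.98
Sum = 68.51
68.51 is ≥ 67.5 and < 89 → Proficient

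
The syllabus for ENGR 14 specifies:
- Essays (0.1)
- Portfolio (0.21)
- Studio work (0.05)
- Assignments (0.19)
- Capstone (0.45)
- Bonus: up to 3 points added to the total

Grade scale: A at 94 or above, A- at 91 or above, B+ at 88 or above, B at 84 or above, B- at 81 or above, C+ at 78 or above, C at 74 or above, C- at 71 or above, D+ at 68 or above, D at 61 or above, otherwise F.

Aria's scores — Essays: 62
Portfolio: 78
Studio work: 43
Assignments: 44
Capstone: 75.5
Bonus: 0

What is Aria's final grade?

D

Weighted total:
  Essays 62 × 0.1 = 6.2
  Portfolio 78 × 0.21 = 16.38
  Studio work 43 × 0.05 = 2.15
  Assignments 44 × 0.19 = 8.36
  Capstone 75.5 × 0.45 = 33.975
Sum = 67.065
Bonus: 67.065 + 0 = 67.065
67.065 is ≥ 61 and < 68 → D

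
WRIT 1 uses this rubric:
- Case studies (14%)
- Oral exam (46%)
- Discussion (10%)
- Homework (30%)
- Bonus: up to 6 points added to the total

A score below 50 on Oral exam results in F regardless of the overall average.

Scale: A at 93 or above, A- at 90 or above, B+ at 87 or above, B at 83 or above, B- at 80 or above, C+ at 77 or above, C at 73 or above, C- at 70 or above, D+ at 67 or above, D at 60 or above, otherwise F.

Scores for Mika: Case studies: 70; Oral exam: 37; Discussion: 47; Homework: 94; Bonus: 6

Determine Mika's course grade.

F

Oral exam score 37 < 50: minimum not met.
Weighted total:
  Case studies 70 × 0.14 = 9.8
  Oral exam 37 × 0.46 = 17.02
  Discussion 47 × 0.1 = 4.7
  Homework 94 × 0.3 = 28.2
Sum = 59.72
Bonus: 59.72 + 6 = 65.72
Because the Oral exam minimum was not met, the result is F.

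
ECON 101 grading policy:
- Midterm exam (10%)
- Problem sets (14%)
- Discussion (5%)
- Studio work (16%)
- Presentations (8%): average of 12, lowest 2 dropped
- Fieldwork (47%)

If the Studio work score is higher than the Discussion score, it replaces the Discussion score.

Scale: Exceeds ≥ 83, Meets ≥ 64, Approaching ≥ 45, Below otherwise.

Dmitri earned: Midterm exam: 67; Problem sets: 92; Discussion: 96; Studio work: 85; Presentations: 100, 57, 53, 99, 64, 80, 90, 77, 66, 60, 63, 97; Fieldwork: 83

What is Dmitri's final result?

Exceeds

Presentations: drop 53, 57 → average of remaining 10 = 796/10 = 79.6
Studio work (85) ≤ Discussion (96), so Discussion stays at 96.
Weighted total:
  Midterm exam 67 × 0.1 = 6.7
  Problem sets 92 × 0.14 = 12.88
  Discussion 96 × 0.05 = 4.8
  Studio work 85 × 0.16 = 13.6
  Presentations 79.6 × 0.08 = 6.368
  Fieldwork 83 × 0.47 = 39.01
Sum = 83.358
83.358 ≥ 83 → Exceeds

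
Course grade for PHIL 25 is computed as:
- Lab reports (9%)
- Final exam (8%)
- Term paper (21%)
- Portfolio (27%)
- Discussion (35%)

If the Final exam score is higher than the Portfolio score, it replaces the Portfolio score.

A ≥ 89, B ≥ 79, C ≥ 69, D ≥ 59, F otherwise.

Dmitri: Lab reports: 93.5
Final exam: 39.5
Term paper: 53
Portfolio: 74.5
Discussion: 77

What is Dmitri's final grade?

C

Final exam (39.5) ≤ Portfolio (74.5), so Portfolio stays at 74.5.
Weighted total:
  Lab reports 93.5 × 0.09 = 8.415
  Final exam 39.5 × 0.08 = 3.16
  Term paper 53 × 0.21 = 11.13
  Portfolio 74.5 × 0.27 = 20.115
  Discussion 77 × 0.35 = 26.95
Sum = 69.77
69.77 is ≥ 69 and < 79 → C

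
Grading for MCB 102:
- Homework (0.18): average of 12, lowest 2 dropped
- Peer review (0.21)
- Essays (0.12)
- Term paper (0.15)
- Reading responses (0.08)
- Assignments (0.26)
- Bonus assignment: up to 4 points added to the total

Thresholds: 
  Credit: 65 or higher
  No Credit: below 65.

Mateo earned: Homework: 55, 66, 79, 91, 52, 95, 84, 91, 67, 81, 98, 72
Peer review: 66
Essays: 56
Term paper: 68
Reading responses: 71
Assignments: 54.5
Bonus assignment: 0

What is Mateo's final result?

Homework: drop 52, 55 → average of remaining 10 = 824/10 = 82.4
Weighted total:
  Homework 82.4 × 0.18 = 14.832
  Peer review 66 × 0.21 = 13.86
  Essays 56 × 0.12 = 6.72
  Term paper 68 × 0.15 = 10.2
  Reading responses 71 × 0.08 = 5.68
  Assignments 54.5 × 0.26 = 14.17
Sum = 65.462
Bonus assignment: 65.462 + 0 = 65.462
65.462 ≥ 65 → Credit

Credit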